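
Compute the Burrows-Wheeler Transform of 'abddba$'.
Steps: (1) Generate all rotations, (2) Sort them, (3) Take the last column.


Rotations (sorted):
  0: $abddba -> last char: a
  1: a$abddb -> last char: b
  2: abddba$ -> last char: $
  3: ba$abdd -> last char: d
  4: bddba$a -> last char: a
  5: dba$abd -> last char: d
  6: ddba$ab -> last char: b


BWT = ab$dadb


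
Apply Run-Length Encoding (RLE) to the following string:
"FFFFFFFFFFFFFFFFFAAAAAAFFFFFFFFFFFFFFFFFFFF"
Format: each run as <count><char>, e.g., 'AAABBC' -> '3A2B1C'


Scanning runs left to right:
  i=0: run of 'F' x 17 -> '17F'
  i=17: run of 'A' x 6 -> '6A'
  i=23: run of 'F' x 20 -> '20F'

RLE = 17F6A20F


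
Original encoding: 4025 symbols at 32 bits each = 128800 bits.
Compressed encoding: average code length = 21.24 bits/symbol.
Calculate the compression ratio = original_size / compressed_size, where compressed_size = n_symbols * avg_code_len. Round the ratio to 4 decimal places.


original_size = n_symbols * orig_bits = 4025 * 32 = 128800 bits
compressed_size = n_symbols * avg_code_len = 4025 * 21.24 = 85491.0 bits
ratio = original_size / compressed_size = 128800 / 85491.0 = 1.5066

Compression ratio = 1.5066


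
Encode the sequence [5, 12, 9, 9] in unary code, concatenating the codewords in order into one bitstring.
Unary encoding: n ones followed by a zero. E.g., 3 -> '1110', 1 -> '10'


Encode each number as n ones followed by a terminating 0:
  5 -> 111110 (6 bits)
  12 -> 1111111111110 (13 bits)
  9 -> 1111111110 (10 bits)
  9 -> 1111111110 (10 bits)
Total length = 6 + 13 + 10 + 10 = 39 bits.

Unary([5, 12, 9, 9]) = 111110111111111111011111111101111111110 (39 bits)


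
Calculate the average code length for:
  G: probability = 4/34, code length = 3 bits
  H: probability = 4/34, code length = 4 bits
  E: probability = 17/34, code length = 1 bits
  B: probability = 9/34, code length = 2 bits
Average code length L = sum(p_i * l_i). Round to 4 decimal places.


Weighted contributions p_i * l_i:
  G: (4/34) * 3 = 12/34
  H: (4/34) * 4 = 16/34
  E: (17/34) * 1 = 17/34
  B: (9/34) * 2 = 18/34
Sum = (12 + 16 + 17 + 18)/34 = 63/34

L = 63/34 = 1.8529 bits/symbol


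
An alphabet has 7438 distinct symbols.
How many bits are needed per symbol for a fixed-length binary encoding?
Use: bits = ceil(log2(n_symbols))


log2(7438) = 12.8607
Bracket: 2^12 = 4096 < 7438 <= 2^13 = 8192
So ceil(log2(7438)) = 13

bits = ceil(log2(7438)) = ceil(12.8607) = 13 bits


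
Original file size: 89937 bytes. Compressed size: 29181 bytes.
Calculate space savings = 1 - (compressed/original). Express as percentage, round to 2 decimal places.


ratio = compressed/original = 29181/89937 = 0.32446
savings = 1 - ratio = 1 - 0.32446 = 0.67554
as a percentage: 0.67554 * 100 = 67.55%

Space savings = 1 - 29181/89937 = 67.55%


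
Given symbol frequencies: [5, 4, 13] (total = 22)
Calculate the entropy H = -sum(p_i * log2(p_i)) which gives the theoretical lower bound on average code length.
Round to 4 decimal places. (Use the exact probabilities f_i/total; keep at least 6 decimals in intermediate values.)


Per-symbol terms -p_i * log2(p_i) with p_i = f_i/22:
  p = 5/22 = 0.227273: log2(p) = -2.137504, -p*log2(p) = 0.485796
  p = 4/22 = 0.181818: log2(p) = -2.459432, -p*log2(p) = 0.447169
  p = 13/22 = 0.590909: log2(p) = -0.758992, -p*log2(p) = 0.448495
H = 0.485796 + 0.447169 + 0.448495 = 1.381460

H = 1.3815 bits/symbol


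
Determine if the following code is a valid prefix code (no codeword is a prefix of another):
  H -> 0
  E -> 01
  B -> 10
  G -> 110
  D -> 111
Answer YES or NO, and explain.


Checking each pair (does one codeword prefix another?):
  H='0' vs E='01': prefix -- VIOLATION

NO -- this is NOT a valid prefix code. H (0) is a prefix of E (01).


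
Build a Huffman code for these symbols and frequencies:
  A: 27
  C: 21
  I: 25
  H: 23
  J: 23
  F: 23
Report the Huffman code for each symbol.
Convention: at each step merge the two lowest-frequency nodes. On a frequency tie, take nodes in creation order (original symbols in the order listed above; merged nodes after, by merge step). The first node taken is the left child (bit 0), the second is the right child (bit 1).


Huffman tree construction:
Step 1: Merge C(21) + H(23) = 44
Step 2: Merge J(23) + F(23) = 46
Step 3: Merge I(25) + A(27) = 52
Step 4: Merge (C+H)(44) + (J+F)(46) = 90
Step 5: Merge (I+A)(52) + ((C+H)+(J+F))(90) = 142
Read each symbol's code off the tree from the root (left child = 0, right child = 1).

Codes:
  A: 01 (length 2)
  C: 100 (length 3)
  I: 00 (length 2)
  H: 101 (length 3)
  J: 110 (length 3)
  F: 111 (length 3)
Average code length: 374/142 = 2.6338 bits/symbol


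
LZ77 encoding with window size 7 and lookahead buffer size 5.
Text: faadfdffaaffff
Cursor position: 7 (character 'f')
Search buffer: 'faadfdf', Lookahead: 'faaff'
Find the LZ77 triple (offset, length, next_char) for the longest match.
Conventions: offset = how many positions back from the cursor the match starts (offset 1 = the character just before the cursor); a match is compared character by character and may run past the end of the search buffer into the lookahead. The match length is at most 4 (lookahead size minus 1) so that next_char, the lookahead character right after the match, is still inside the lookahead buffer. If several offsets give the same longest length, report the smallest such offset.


Try each offset into the search buffer:
  offset=1 (pos 6, char 'f'): match length 1
  offset=2 (pos 5, char 'd'): match length 0
  offset=3 (pos 4, char 'f'): match length 1
  offset=4 (pos 3, char 'd'): match length 0
  offset=5 (pos 2, char 'a'): match length 0
  offset=6 (pos 1, char 'a'): match length 0
  offset=7 (pos 0, char 'f'): match length 3
Longest match has length 3 at offset 7.
next_char = character at position 7 + 3 = 10 -> 'f'

Best match: offset=7, length=3 (matching 'faa' starting at position 0)
LZ77 triple: (7, 3, 'f')


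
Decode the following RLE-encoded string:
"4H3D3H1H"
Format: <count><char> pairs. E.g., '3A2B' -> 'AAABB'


Expanding each <count><char> pair:
  4H -> 'HHHH'
  3D -> 'DDD'
  3H -> 'HHH'
  1H -> 'H'

Decoded = HHHHDDDHHHH


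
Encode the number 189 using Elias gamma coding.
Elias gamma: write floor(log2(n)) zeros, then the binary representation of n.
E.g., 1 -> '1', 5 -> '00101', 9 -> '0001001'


num_bits = floor(log2(189)) + 1 = 8
leading_zeros = num_bits - 1 = 7
binary(189) = 10111101

Elias gamma(189) = '0000000' + '10111101' = 000000010111101 (15 bits)


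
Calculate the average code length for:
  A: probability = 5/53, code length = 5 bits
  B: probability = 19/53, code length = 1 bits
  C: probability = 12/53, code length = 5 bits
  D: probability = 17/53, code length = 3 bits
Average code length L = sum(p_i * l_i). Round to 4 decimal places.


Weighted contributions p_i * l_i:
  A: (5/53) * 5 = 25/53
  B: (19/53) * 1 = 19/53
  C: (12/53) * 5 = 60/53
  D: (17/53) * 3 = 51/53
Sum = (25 + 19 + 60 + 51)/53 = 155/53

L = 155/53 = 2.9245 bits/symbol


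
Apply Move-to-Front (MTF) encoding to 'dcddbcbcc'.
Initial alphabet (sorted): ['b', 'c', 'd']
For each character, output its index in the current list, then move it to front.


MTF encoding:
'd': index 2 in ['b', 'c', 'd'] -> ['d', 'b', 'c']
'c': index 2 in ['d', 'b', 'c'] -> ['c', 'd', 'b']
'd': index 1 in ['c', 'd', 'b'] -> ['d', 'c', 'b']
'd': index 0 in ['d', 'c', 'b'] -> ['d', 'c', 'b']
'b': index 2 in ['d', 'c', 'b'] -> ['b', 'd', 'c']
'c': index 2 in ['b', 'd', 'c'] -> ['c', 'b', 'd']
'b': index 1 in ['c', 'b', 'd'] -> ['b', 'c', 'd']
'c': index 1 in ['b', 'c', 'd'] -> ['c', 'b', 'd']
'c': index 0 in ['c', 'b', 'd'] -> ['c', 'b', 'd']


Output: [2, 2, 1, 0, 2, 2, 1, 1, 0]


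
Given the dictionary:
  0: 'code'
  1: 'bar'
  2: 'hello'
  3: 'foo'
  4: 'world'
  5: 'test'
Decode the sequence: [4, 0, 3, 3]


Look up each index in the dictionary:
  4 -> 'world'
  0 -> 'code'
  3 -> 'foo'
  3 -> 'foo'

Decoded: "world code foo foo"


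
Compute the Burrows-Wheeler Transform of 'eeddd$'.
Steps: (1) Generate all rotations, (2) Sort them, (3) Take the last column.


Rotations (sorted):
  0: $eeddd -> last char: d
  1: d$eedd -> last char: d
  2: dd$eed -> last char: d
  3: ddd$ee -> last char: e
  4: eddd$e -> last char: e
  5: eeddd$ -> last char: $


BWT = dddee$


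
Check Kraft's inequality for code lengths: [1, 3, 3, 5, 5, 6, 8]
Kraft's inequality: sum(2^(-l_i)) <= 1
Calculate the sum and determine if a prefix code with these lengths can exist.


Sum = 2^(-1) + 2^(-3) + 2^(-3) + 2^(-5) + 2^(-5) + 2^(-6) + 2^(-8)
    = 0.5 + 0.125 + 0.125 + 0.03125 + 0.03125 + 0.015625 + 0.00390625
    = 213/256 = 0.83203125
Since 0.83203125 <= 1, Kraft's inequality IS satisfied.
A prefix code with these lengths CAN exist.

Kraft sum = 0.83203125. Satisfied.


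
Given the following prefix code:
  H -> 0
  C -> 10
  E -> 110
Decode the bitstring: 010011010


Decoding step by step:
Bits 0 -> H
Bits 10 -> C
Bits 0 -> H
Bits 110 -> E
Bits 10 -> C


Decoded message: HCHEC


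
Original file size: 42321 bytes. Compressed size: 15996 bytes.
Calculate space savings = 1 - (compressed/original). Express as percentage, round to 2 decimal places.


ratio = compressed/original = 15996/42321 = 0.377968
savings = 1 - ratio = 1 - 0.377968 = 0.622032
as a percentage: 0.622032 * 100 = 62.2%

Space savings = 1 - 15996/42321 = 62.2%


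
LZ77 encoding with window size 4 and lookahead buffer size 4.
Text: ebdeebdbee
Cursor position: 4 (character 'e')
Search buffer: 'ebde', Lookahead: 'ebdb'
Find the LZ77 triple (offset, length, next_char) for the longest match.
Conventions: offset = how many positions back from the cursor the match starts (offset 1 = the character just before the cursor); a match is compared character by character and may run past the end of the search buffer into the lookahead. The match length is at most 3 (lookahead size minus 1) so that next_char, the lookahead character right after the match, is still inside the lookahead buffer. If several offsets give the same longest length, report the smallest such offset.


Try each offset into the search buffer:
  offset=1 (pos 3, char 'e'): match length 1
  offset=2 (pos 2, char 'd'): match length 0
  offset=3 (pos 1, char 'b'): match length 0
  offset=4 (pos 0, char 'e'): match length 3
Longest match has length 3 at offset 4.
next_char = character at position 4 + 3 = 7 -> 'b'

Best match: offset=4, length=3 (matching 'ebd' starting at position 0)
LZ77 triple: (4, 3, 'b')


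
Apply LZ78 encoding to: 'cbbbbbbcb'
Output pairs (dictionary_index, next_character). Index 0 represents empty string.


LZ78 encoding steps:
Dictionary: {0: ''}
Step 1: w='' (idx 0), next='c' -> output (0, 'c'), add 'c' as idx 1
Step 2: w='' (idx 0), next='b' -> output (0, 'b'), add 'b' as idx 2
Step 3: w='b' (idx 2), next='b' -> output (2, 'b'), add 'bb' as idx 3
Step 4: w='bb' (idx 3), next='b' -> output (3, 'b'), add 'bbb' as idx 4
Step 5: w='c' (idx 1), next='b' -> output (1, 'b'), add 'cb' as idx 5


Encoded: [(0, 'c'), (0, 'b'), (2, 'b'), (3, 'b'), (1, 'b')]


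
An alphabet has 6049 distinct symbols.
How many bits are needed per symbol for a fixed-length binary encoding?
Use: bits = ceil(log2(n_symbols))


log2(6049) = 12.5625
Bracket: 2^12 = 4096 < 6049 <= 2^13 = 8192
So ceil(log2(6049)) = 13

bits = ceil(log2(6049)) = ceil(12.5625) = 13 bits


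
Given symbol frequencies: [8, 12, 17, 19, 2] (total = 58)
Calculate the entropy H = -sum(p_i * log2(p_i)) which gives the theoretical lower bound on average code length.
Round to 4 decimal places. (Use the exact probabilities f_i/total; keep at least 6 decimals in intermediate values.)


Per-symbol terms -p_i * log2(p_i) with p_i = f_i/58:
  p = 8/58 = 0.137931: log2(p) = -2.857981, -p*log2(p) = 0.394204
  p = 12/58 = 0.206897: log2(p) = -2.273018, -p*log2(p) = 0.470280
  p = 17/58 = 0.293103: log2(p) = -1.770518, -p*log2(p) = 0.518945
  p = 19/58 = 0.327586: log2(p) = -1.610053, -p*log2(p) = 0.527431
  p = 2/58 = 0.034483: log2(p) = -4.857981, -p*log2(p) = 0.167517
H = 0.394204 + 0.470280 + 0.518945 + 0.527431 + 0.167517 = 2.078377

H = 2.0784 bits/symbol


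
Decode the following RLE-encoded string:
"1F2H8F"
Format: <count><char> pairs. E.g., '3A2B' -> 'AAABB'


Expanding each <count><char> pair:
  1F -> 'F'
  2H -> 'HH'
  8F -> 'FFFFFFFF'

Decoded = FHHFFFFFFFF


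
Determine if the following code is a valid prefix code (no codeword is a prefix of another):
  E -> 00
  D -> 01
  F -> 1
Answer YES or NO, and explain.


Checking each pair (does one codeword prefix another?):
  E='00' vs D='01': no prefix
  E='00' vs F='1': no prefix
  D='01' vs E='00': no prefix
  D='01' vs F='1': no prefix
  F='1' vs E='00': no prefix
  F='1' vs D='01': no prefix
No violation found over all pairs.

YES -- this is a valid prefix code. No codeword is a prefix of any other codeword.


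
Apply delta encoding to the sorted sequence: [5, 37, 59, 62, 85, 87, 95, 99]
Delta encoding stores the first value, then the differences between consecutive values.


First value: 5
Deltas:
  37 - 5 = 32
  59 - 37 = 22
  62 - 59 = 3
  85 - 62 = 23
  87 - 85 = 2
  95 - 87 = 8
  99 - 95 = 4


Delta encoded: [5, 32, 22, 3, 23, 2, 8, 4]


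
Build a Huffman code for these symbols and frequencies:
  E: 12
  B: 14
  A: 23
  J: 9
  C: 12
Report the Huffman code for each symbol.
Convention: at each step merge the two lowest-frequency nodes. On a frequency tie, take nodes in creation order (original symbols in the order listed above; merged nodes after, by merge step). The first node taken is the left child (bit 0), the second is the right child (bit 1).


Huffman tree construction:
Step 1: Merge J(9) + E(12) = 21
Step 2: Merge C(12) + B(14) = 26
Step 3: Merge (J+E)(21) + A(23) = 44
Step 4: Merge (C+B)(26) + ((J+E)+A)(44) = 70
Read each symbol's code off the tree from the root (left child = 0, right child = 1).

Codes:
  E: 101 (length 3)
  B: 01 (length 2)
  A: 11 (length 2)
  J: 100 (length 3)
  C: 00 (length 2)
Average code length: 161/70 = 2.3000 bits/symbol


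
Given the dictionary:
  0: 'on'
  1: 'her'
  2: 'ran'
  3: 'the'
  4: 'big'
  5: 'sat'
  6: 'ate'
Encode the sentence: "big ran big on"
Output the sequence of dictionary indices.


Look up each word in the dictionary:
  'big' -> 4
  'ran' -> 2
  'big' -> 4
  'on' -> 0

Encoded: [4, 2, 4, 0]


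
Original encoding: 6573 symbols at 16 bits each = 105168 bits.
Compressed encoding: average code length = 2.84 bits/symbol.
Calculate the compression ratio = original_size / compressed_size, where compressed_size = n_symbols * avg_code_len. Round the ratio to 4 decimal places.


original_size = n_symbols * orig_bits = 6573 * 16 = 105168 bits
compressed_size = n_symbols * avg_code_len = 6573 * 2.84 = 18667.32 bits
ratio = original_size / compressed_size = 105168 / 18667.32 = 5.6338

Compression ratio = 5.6338


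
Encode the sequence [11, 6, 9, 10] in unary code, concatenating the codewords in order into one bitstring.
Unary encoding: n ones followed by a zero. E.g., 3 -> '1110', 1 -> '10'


Encode each number as n ones followed by a terminating 0:
  11 -> 111111111110 (12 bits)
  6 -> 1111110 (7 bits)
  9 -> 1111111110 (10 bits)
  10 -> 11111111110 (11 bits)
Total length = 12 + 7 + 10 + 11 = 40 bits.

Unary([11, 6, 9, 10]) = 1111111111101111110111111111011111111110 (40 bits)


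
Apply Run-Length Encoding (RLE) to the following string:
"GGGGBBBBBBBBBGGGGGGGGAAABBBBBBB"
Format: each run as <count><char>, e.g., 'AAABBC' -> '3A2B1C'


Scanning runs left to right:
  i=0: run of 'G' x 4 -> '4G'
  i=4: run of 'B' x 9 -> '9B'
  i=13: run of 'G' x 8 -> '8G'
  i=21: run of 'A' x 3 -> '3A'
  i=24: run of 'B' x 7 -> '7B'

RLE = 4G9B8G3A7B


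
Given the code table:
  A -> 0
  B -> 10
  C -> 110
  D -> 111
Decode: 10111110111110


Decoding:
10 -> B
111 -> D
110 -> C
111 -> D
110 -> C


Result: BDCDC


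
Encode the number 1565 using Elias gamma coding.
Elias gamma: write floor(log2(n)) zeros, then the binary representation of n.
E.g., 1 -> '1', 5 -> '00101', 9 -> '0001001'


num_bits = floor(log2(1565)) + 1 = 11
leading_zeros = num_bits - 1 = 10
binary(1565) = 11000011101

Elias gamma(1565) = '0000000000' + '11000011101' = 000000000011000011101 (21 bits)


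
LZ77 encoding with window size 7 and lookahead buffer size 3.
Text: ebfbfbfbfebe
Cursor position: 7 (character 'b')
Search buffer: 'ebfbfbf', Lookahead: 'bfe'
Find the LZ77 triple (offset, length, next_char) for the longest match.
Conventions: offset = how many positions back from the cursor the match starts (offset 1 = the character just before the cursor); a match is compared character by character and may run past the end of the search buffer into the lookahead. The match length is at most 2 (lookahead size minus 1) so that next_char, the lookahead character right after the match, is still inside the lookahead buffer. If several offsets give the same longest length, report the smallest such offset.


Try each offset into the search buffer:
  offset=1 (pos 6, char 'f'): match length 0
  offset=2 (pos 5, char 'b'): match length 2
  offset=3 (pos 4, char 'f'): match length 0
  offset=4 (pos 3, char 'b'): match length 2
  offset=5 (pos 2, char 'f'): match length 0
  offset=6 (pos 1, char 'b'): match length 2
  offset=7 (pos 0, char 'e'): match length 0
Longest match has length 2, found at offsets 2, 4, 6; take the smallest, offset 2.
next_char = character at position 7 + 2 = 9 -> 'e'

Best match: offset=2, length=2 (matching 'bf' starting at position 5)
LZ77 triple: (2, 2, 'e')


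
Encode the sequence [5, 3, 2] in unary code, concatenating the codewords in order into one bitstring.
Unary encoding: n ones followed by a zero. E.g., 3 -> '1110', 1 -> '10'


Encode each number as n ones followed by a terminating 0:
  5 -> 111110 (6 bits)
  3 -> 1110 (4 bits)
  2 -> 110 (3 bits)
Total length = 6 + 4 + 3 = 13 bits.

Unary([5, 3, 2]) = 1111101110110 (13 bits)


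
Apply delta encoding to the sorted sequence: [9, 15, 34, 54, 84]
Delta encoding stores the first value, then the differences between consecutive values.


First value: 9
Deltas:
  15 - 9 = 6
  34 - 15 = 19
  54 - 34 = 20
  84 - 54 = 30


Delta encoded: [9, 6, 19, 20, 30]


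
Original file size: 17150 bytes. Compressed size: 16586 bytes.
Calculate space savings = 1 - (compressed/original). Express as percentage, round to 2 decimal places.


ratio = compressed/original = 16586/17150 = 0.967114
savings = 1 - ratio = 1 - 0.967114 = 0.032886
as a percentage: 0.032886 * 100 = 3.29%

Space savings = 1 - 16586/17150 = 3.29%


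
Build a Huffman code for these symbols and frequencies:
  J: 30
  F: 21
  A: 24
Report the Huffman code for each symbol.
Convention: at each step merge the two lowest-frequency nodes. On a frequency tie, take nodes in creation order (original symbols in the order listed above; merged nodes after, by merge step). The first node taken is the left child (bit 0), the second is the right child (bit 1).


Huffman tree construction:
Step 1: Merge F(21) + A(24) = 45
Step 2: Merge J(30) + (F+A)(45) = 75
Read each symbol's code off the tree from the root (left child = 0, right child = 1).

Codes:
  J: 0 (length 1)
  F: 10 (length 2)
  A: 11 (length 2)
Average code length: 120/75 = 1.6000 bits/symbol


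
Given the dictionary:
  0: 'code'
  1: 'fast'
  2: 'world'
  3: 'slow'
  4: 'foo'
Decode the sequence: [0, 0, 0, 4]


Look up each index in the dictionary:
  0 -> 'code'
  0 -> 'code'
  0 -> 'code'
  4 -> 'foo'

Decoded: "code code code foo"


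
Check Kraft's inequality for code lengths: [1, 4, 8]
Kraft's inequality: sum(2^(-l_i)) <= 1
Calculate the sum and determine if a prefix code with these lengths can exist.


Sum = 2^(-1) + 2^(-4) + 2^(-8)
    = 0.5 + 0.0625 + 0.00390625
    = 145/256 = 0.56640625
Since 0.56640625 <= 1, Kraft's inequality IS satisfied.
A prefix code with these lengths CAN exist.

Kraft sum = 0.56640625. Satisfied.


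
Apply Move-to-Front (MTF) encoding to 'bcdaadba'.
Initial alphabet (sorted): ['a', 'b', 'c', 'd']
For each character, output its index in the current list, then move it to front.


MTF encoding:
'b': index 1 in ['a', 'b', 'c', 'd'] -> ['b', 'a', 'c', 'd']
'c': index 2 in ['b', 'a', 'c', 'd'] -> ['c', 'b', 'a', 'd']
'd': index 3 in ['c', 'b', 'a', 'd'] -> ['d', 'c', 'b', 'a']
'a': index 3 in ['d', 'c', 'b', 'a'] -> ['a', 'd', 'c', 'b']
'a': index 0 in ['a', 'd', 'c', 'b'] -> ['a', 'd', 'c', 'b']
'd': index 1 in ['a', 'd', 'c', 'b'] -> ['d', 'a', 'c', 'b']
'b': index 3 in ['d', 'a', 'c', 'b'] -> ['b', 'd', 'a', 'c']
'a': index 2 in ['b', 'd', 'a', 'c'] -> ['a', 'b', 'd', 'c']


Output: [1, 2, 3, 3, 0, 1, 3, 2]


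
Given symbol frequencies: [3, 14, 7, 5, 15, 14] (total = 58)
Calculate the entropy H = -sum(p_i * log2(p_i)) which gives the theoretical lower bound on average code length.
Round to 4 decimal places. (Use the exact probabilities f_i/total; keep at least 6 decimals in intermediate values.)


Per-symbol terms -p_i * log2(p_i) with p_i = f_i/58:
  p = 3/58 = 0.051724: log2(p) = -4.273018, -p*log2(p) = 0.221018
  p = 14/58 = 0.241379: log2(p) = -2.050626, -p*log2(p) = 0.494979
  p = 7/58 = 0.120690: log2(p) = -3.050626, -p*log2(p) = 0.368179
  p = 5/58 = 0.086207: log2(p) = -3.536053, -p*log2(p) = 0.304832
  p = 15/58 = 0.258621: log2(p) = -1.951090, -p*log2(p) = 0.504592
  p = 14/58 = 0.241379: log2(p) = -2.050626, -p*log2(p) = 0.494979
H = 0.221018 + 0.494979 + 0.368179 + 0.304832 + 0.504592 + 0.494979 = 2.388579

H = 2.3886 bits/symbol


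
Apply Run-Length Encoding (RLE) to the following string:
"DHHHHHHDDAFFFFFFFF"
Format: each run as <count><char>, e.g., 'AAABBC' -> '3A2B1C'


Scanning runs left to right:
  i=0: run of 'D' x 1 -> '1D'
  i=1: run of 'H' x 6 -> '6H'
  i=7: run of 'D' x 2 -> '2D'
  i=9: run of 'A' x 1 -> '1A'
  i=10: run of 'F' x 8 -> '8F'

RLE = 1D6H2D1A8F


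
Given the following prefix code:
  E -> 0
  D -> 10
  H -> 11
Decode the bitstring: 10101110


Decoding step by step:
Bits 10 -> D
Bits 10 -> D
Bits 11 -> H
Bits 10 -> D


Decoded message: DDHD


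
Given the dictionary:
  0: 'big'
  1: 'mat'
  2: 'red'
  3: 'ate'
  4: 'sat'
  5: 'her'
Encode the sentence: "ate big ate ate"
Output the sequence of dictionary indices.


Look up each word in the dictionary:
  'ate' -> 3
  'big' -> 0
  'ate' -> 3
  'ate' -> 3

Encoded: [3, 0, 3, 3]


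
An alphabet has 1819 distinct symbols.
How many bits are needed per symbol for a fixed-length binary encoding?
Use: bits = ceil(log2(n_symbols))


log2(1819) = 10.8289
Bracket: 2^10 = 1024 < 1819 <= 2^11 = 2048
So ceil(log2(1819)) = 11

bits = ceil(log2(1819)) = ceil(10.8289) = 11 bits


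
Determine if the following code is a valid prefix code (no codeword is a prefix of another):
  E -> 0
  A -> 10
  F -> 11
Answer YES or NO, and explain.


Checking each pair (does one codeword prefix another?):
  E='0' vs A='10': no prefix
  E='0' vs F='11': no prefix
  A='10' vs E='0': no prefix
  A='10' vs F='11': no prefix
  F='11' vs E='0': no prefix
  F='11' vs A='10': no prefix
No violation found over all pairs.

YES -- this is a valid prefix code. No codeword is a prefix of any other codeword.


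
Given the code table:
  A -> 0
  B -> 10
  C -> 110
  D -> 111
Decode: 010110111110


Decoding:
0 -> A
10 -> B
110 -> C
111 -> D
110 -> C


Result: ABCDC


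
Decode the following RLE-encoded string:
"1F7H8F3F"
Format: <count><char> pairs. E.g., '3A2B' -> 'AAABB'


Expanding each <count><char> pair:
  1F -> 'F'
  7H -> 'HHHHHHH'
  8F -> 'FFFFFFFF'
  3F -> 'FFF'

Decoded = FHHHHHHHFFFFFFFFFFF


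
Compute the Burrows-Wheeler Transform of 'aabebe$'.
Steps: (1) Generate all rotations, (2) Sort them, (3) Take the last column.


Rotations (sorted):
  0: $aabebe -> last char: e
  1: aabebe$ -> last char: $
  2: abebe$a -> last char: a
  3: be$aabe -> last char: e
  4: bebe$aa -> last char: a
  5: e$aabeb -> last char: b
  6: ebe$aab -> last char: b


BWT = e$aeabb


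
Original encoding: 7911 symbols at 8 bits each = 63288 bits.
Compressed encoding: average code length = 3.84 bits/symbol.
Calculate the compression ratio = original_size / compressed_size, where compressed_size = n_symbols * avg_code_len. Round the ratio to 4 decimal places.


original_size = n_symbols * orig_bits = 7911 * 8 = 63288 bits
compressed_size = n_symbols * avg_code_len = 7911 * 3.84 = 30378.24 bits
ratio = original_size / compressed_size = 63288 / 30378.24 = 2.0833

Compression ratio = 2.0833


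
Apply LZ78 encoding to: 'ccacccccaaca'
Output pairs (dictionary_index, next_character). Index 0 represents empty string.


LZ78 encoding steps:
Dictionary: {0: ''}
Step 1: w='' (idx 0), next='c' -> output (0, 'c'), add 'c' as idx 1
Step 2: w='c' (idx 1), next='a' -> output (1, 'a'), add 'ca' as idx 2
Step 3: w='c' (idx 1), next='c' -> output (1, 'c'), add 'cc' as idx 3
Step 4: w='cc' (idx 3), next='c' -> output (3, 'c'), add 'ccc' as idx 4
Step 5: w='' (idx 0), next='a' -> output (0, 'a'), add 'a' as idx 5
Step 6: w='a' (idx 5), next='c' -> output (5, 'c'), add 'ac' as idx 6
Step 7: w='a' (idx 5), end of input -> output (5, '')


Encoded: [(0, 'c'), (1, 'a'), (1, 'c'), (3, 'c'), (0, 'a'), (5, 'c'), (5, '')]


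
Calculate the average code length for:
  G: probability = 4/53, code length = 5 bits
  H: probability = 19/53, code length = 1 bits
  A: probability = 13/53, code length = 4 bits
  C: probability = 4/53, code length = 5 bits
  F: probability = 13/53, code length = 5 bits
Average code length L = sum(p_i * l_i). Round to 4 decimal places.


Weighted contributions p_i * l_i:
  G: (4/53) * 5 = 20/53
  H: (19/53) * 1 = 19/53
  A: (13/53) * 4 = 52/53
  C: (4/53) * 5 = 20/53
  F: (13/53) * 5 = 65/53
Sum = (20 + 19 + 52 + 20 + 65)/53 = 176/53

L = 176/53 = 3.3208 bits/symbol


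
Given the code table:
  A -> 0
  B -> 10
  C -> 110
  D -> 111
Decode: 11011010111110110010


Decoding:
110 -> C
110 -> C
10 -> B
111 -> D
110 -> C
110 -> C
0 -> A
10 -> B


Result: CCBDCCAB


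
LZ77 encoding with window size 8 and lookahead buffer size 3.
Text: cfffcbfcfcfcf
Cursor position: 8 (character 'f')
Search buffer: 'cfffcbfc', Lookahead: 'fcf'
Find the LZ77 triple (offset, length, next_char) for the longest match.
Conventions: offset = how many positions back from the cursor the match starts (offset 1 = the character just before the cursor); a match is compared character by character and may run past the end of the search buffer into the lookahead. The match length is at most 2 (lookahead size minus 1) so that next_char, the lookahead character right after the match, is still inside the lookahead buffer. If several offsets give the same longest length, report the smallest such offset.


Try each offset into the search buffer:
  offset=1 (pos 7, char 'c'): match length 0
  offset=2 (pos 6, char 'f'): match length 2
  offset=3 (pos 5, char 'b'): match length 0
  offset=4 (pos 4, char 'c'): match length 0
  offset=5 (pos 3, char 'f'): match length 2
  offset=6 (pos 2, char 'f'): match length 1
  offset=7 (pos 1, char 'f'): match length 1
  offset=8 (pos 0, char 'c'): match length 0
Longest match has length 2, found at offsets 2, 5; take the smallest, offset 2.
next_char = character at position 8 + 2 = 10 -> 'f'

Best match: offset=2, length=2 (matching 'fc' starting at position 6)
LZ77 triple: (2, 2, 'f')


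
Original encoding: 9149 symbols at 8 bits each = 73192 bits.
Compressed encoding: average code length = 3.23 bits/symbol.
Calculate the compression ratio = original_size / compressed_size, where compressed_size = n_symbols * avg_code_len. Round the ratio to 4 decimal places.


original_size = n_symbols * orig_bits = 9149 * 8 = 73192 bits
compressed_size = n_symbols * avg_code_len = 9149 * 3.23 = 29551.27 bits
ratio = original_size / compressed_size = 73192 / 29551.27 = 2.4768

Compression ratio = 2.4768


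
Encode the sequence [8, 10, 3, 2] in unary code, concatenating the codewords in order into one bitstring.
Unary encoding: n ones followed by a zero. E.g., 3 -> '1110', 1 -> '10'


Encode each number as n ones followed by a terminating 0:
  8 -> 111111110 (9 bits)
  10 -> 11111111110 (11 bits)
  3 -> 1110 (4 bits)
  2 -> 110 (3 bits)
Total length = 9 + 11 + 4 + 3 = 27 bits.

Unary([8, 10, 3, 2]) = 111111110111111111101110110 (27 bits)


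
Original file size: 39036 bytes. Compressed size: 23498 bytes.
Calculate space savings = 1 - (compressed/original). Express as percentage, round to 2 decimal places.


ratio = compressed/original = 23498/39036 = 0.601957
savings = 1 - ratio = 1 - 0.601957 = 0.398043
as a percentage: 0.398043 * 100 = 39.8%

Space savings = 1 - 23498/39036 = 39.8%


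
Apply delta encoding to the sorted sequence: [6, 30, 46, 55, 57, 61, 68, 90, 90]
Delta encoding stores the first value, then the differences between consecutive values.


First value: 6
Deltas:
  30 - 6 = 24
  46 - 30 = 16
  55 - 46 = 9
  57 - 55 = 2
  61 - 57 = 4
  68 - 61 = 7
  90 - 68 = 22
  90 - 90 = 0


Delta encoded: [6, 24, 16, 9, 2, 4, 7, 22, 0]


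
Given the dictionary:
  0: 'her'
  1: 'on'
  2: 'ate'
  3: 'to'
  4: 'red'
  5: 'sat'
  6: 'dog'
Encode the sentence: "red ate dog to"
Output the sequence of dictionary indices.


Look up each word in the dictionary:
  'red' -> 4
  'ate' -> 2
  'dog' -> 6
  'to' -> 3

Encoded: [4, 2, 6, 3]


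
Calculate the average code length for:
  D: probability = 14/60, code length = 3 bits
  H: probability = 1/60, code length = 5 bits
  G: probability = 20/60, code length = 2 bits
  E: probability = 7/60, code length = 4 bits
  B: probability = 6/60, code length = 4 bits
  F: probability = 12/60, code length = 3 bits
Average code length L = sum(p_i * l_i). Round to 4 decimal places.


Weighted contributions p_i * l_i:
  D: (14/60) * 3 = 42/60
  H: (1/60) * 5 = 5/60
  G: (20/60) * 2 = 40/60
  E: (7/60) * 4 = 28/60
  B: (6/60) * 4 = 24/60
  F: (12/60) * 3 = 36/60
Sum = (42 + 5 + 40 + 28 + 24 + 36)/60 = 175/60

L = 175/60 = 2.9167 bits/symbol


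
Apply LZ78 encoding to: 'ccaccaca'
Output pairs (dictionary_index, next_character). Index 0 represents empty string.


LZ78 encoding steps:
Dictionary: {0: ''}
Step 1: w='' (idx 0), next='c' -> output (0, 'c'), add 'c' as idx 1
Step 2: w='c' (idx 1), next='a' -> output (1, 'a'), add 'ca' as idx 2
Step 3: w='c' (idx 1), next='c' -> output (1, 'c'), add 'cc' as idx 3
Step 4: w='' (idx 0), next='a' -> output (0, 'a'), add 'a' as idx 4
Step 5: w='ca' (idx 2), end of input -> output (2, '')


Encoded: [(0, 'c'), (1, 'a'), (1, 'c'), (0, 'a'), (2, '')]


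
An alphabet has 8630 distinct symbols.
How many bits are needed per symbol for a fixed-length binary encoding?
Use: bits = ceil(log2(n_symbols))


log2(8630) = 13.0751
Bracket: 2^13 = 8192 < 8630 <= 2^14 = 16384
So ceil(log2(8630)) = 14

bits = ceil(log2(8630)) = ceil(13.0751) = 14 bits


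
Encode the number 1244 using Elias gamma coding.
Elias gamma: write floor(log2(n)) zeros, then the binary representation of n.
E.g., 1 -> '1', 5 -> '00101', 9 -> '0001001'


num_bits = floor(log2(1244)) + 1 = 11
leading_zeros = num_bits - 1 = 10
binary(1244) = 10011011100

Elias gamma(1244) = '0000000000' + '10011011100' = 000000000010011011100 (21 bits)


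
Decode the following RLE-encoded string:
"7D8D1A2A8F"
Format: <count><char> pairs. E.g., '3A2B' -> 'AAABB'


Expanding each <count><char> pair:
  7D -> 'DDDDDDD'
  8D -> 'DDDDDDDD'
  1A -> 'A'
  2A -> 'AA'
  8F -> 'FFFFFFFF'

Decoded = DDDDDDDDDDDDDDDAAAFFFFFFFF


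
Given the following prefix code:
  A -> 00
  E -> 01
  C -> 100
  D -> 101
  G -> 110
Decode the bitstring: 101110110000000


Decoding step by step:
Bits 101 -> D
Bits 110 -> G
Bits 110 -> G
Bits 00 -> A
Bits 00 -> A
Bits 00 -> A


Decoded message: DGGAAA


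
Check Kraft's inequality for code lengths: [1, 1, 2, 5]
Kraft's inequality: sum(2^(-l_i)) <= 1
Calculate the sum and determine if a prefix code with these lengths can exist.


Sum = 2^(-1) + 2^(-1) + 2^(-2) + 2^(-5)
    = 0.5 + 0.5 + 0.25 + 0.03125
    = 41/32 = 1.28125
Since 1.28125 > 1, Kraft's inequality is NOT satisfied.
A prefix code with these lengths CANNOT exist.

Kraft sum = 1.28125. Not satisfied.


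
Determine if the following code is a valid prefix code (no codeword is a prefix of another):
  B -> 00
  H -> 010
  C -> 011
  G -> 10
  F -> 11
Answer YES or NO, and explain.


Checking each pair (does one codeword prefix another?):
  B='00' vs H='010': no prefix
  B='00' vs C='011': no prefix
  B='00' vs G='10': no prefix
  B='00' vs F='11': no prefix
  H='010' vs B='00': no prefix
  H='010' vs C='011': no prefix
  H='010' vs G='10': no prefix
  H='010' vs F='11': no prefix
  C='011' vs B='00': no prefix
  C='011' vs H='010': no prefix
  C='011' vs G='10': no prefix
  C='011' vs F='11': no prefix
  G='10' vs B='00': no prefix
  G='10' vs H='010': no prefix
  G='10' vs C='011': no prefix
  G='10' vs F='11': no prefix
  F='11' vs B='00': no prefix
  F='11' vs H='010': no prefix
  F='11' vs C='011': no prefix
  F='11' vs G='10': no prefix
No violation found over all pairs.

YES -- this is a valid prefix code. No codeword is a prefix of any other codeword.


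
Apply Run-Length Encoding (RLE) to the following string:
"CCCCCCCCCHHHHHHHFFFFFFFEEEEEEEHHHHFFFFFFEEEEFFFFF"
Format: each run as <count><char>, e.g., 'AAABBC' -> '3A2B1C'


Scanning runs left to right:
  i=0: run of 'C' x 9 -> '9C'
  i=9: run of 'H' x 7 -> '7H'
  i=16: run of 'F' x 7 -> '7F'
  i=23: run of 'E' x 7 -> '7E'
  i=30: run of 'H' x 4 -> '4H'
  i=34: run of 'F' x 6 -> '6F'
  i=40: run of 'E' x 4 -> '4E'
  i=44: run of 'F' x 5 -> '5F'

RLE = 9C7H7F7E4H6F4E5F


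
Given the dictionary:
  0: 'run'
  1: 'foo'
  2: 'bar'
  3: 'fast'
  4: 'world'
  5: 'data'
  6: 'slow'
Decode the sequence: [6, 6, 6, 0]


Look up each index in the dictionary:
  6 -> 'slow'
  6 -> 'slow'
  6 -> 'slow'
  0 -> 'run'

Decoded: "slow slow slow run"


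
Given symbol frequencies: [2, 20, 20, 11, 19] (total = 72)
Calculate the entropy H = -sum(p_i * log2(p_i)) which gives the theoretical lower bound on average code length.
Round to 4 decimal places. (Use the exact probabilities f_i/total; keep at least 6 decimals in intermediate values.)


Per-symbol terms -p_i * log2(p_i) with p_i = f_i/72:
  p = 2/72 = 0.027778: log2(p) = -5.169925, -p*log2(p) = 0.143609
  p = 20/72 = 0.277778: log2(p) = -1.847997, -p*log2(p) = 0.513332
  p = 20/72 = 0.277778: log2(p) = -1.847997, -p*log2(p) = 0.513332
  p = 11/72 = 0.152778: log2(p) = -2.710493, -p*log2(p) = 0.414103
  p = 19/72 = 0.263889: log2(p) = -1.921997, -p*log2(p) = 0.507194
H = 0.143609 + 0.513332 + 0.513332 + 0.414103 + 0.507194 = 2.091570

H = 2.0916 bits/symbol


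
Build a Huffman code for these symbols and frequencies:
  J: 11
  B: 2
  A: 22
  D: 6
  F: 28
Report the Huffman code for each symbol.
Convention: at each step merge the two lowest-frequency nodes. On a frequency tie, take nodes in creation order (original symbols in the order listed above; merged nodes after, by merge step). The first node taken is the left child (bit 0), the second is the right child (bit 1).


Huffman tree construction:
Step 1: Merge B(2) + D(6) = 8
Step 2: Merge (B+D)(8) + J(11) = 19
Step 3: Merge ((B+D)+J)(19) + A(22) = 41
Step 4: Merge F(28) + (((B+D)+J)+A)(41) = 69
Read each symbol's code off the tree from the root (left child = 0, right child = 1).

Codes:
  J: 101 (length 3)
  B: 1000 (length 4)
  A: 11 (length 2)
  D: 1001 (length 4)
  F: 0 (length 1)
Average code length: 137/69 = 1.9855 bits/symbol


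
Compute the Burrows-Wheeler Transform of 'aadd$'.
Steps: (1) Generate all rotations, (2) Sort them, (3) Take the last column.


Rotations (sorted):
  0: $aadd -> last char: d
  1: aadd$ -> last char: $
  2: add$a -> last char: a
  3: d$aad -> last char: d
  4: dd$aa -> last char: a


BWT = d$ada


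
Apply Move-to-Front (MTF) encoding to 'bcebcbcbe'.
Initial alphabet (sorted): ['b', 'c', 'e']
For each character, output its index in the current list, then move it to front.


MTF encoding:
'b': index 0 in ['b', 'c', 'e'] -> ['b', 'c', 'e']
'c': index 1 in ['b', 'c', 'e'] -> ['c', 'b', 'e']
'e': index 2 in ['c', 'b', 'e'] -> ['e', 'c', 'b']
'b': index 2 in ['e', 'c', 'b'] -> ['b', 'e', 'c']
'c': index 2 in ['b', 'e', 'c'] -> ['c', 'b', 'e']
'b': index 1 in ['c', 'b', 'e'] -> ['b', 'c', 'e']
'c': index 1 in ['b', 'c', 'e'] -> ['c', 'b', 'e']
'b': index 1 in ['c', 'b', 'e'] -> ['b', 'c', 'e']
'e': index 2 in ['b', 'c', 'e'] -> ['e', 'b', 'c']


Output: [0, 1, 2, 2, 2, 1, 1, 1, 2]


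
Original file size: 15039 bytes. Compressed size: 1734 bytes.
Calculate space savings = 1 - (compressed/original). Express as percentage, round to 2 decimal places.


ratio = compressed/original = 1734/15039 = 0.1153
savings = 1 - ratio = 1 - 0.1153 = 0.8847
as a percentage: 0.8847 * 100 = 88.47%

Space savings = 1 - 1734/15039 = 88.47%


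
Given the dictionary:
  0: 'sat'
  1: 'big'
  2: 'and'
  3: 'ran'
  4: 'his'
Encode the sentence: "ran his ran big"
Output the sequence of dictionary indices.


Look up each word in the dictionary:
  'ran' -> 3
  'his' -> 4
  'ran' -> 3
  'big' -> 1

Encoded: [3, 4, 3, 1]


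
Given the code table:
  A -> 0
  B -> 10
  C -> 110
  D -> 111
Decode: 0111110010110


Decoding:
0 -> A
111 -> D
110 -> C
0 -> A
10 -> B
110 -> C


Result: ADCABC


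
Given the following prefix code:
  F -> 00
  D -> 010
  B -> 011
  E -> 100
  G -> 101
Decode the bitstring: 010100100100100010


Decoding step by step:
Bits 010 -> D
Bits 100 -> E
Bits 100 -> E
Bits 100 -> E
Bits 100 -> E
Bits 010 -> D


Decoded message: DEEEED


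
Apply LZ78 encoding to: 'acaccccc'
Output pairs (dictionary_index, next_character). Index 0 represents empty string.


LZ78 encoding steps:
Dictionary: {0: ''}
Step 1: w='' (idx 0), next='a' -> output (0, 'a'), add 'a' as idx 1
Step 2: w='' (idx 0), next='c' -> output (0, 'c'), add 'c' as idx 2
Step 3: w='a' (idx 1), next='c' -> output (1, 'c'), add 'ac' as idx 3
Step 4: w='c' (idx 2), next='c' -> output (2, 'c'), add 'cc' as idx 4
Step 5: w='cc' (idx 4), end of input -> output (4, '')


Encoded: [(0, 'a'), (0, 'c'), (1, 'c'), (2, 'c'), (4, '')]


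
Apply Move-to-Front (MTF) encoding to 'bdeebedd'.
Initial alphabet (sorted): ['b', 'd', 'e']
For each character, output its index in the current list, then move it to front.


MTF encoding:
'b': index 0 in ['b', 'd', 'e'] -> ['b', 'd', 'e']
'd': index 1 in ['b', 'd', 'e'] -> ['d', 'b', 'e']
'e': index 2 in ['d', 'b', 'e'] -> ['e', 'd', 'b']
'e': index 0 in ['e', 'd', 'b'] -> ['e', 'd', 'b']
'b': index 2 in ['e', 'd', 'b'] -> ['b', 'e', 'd']
'e': index 1 in ['b', 'e', 'd'] -> ['e', 'b', 'd']
'd': index 2 in ['e', 'b', 'd'] -> ['d', 'e', 'b']
'd': index 0 in ['d', 'e', 'b'] -> ['d', 'e', 'b']


Output: [0, 1, 2, 0, 2, 1, 2, 0]


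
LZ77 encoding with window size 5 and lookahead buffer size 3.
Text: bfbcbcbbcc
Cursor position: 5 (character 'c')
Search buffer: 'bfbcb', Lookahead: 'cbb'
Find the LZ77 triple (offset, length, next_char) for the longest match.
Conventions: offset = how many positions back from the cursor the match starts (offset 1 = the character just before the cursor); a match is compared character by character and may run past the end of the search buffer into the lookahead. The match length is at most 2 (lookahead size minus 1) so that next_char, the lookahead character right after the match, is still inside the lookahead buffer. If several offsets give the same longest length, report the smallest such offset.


Try each offset into the search buffer:
  offset=1 (pos 4, char 'b'): match length 0
  offset=2 (pos 3, char 'c'): match length 2
  offset=3 (pos 2, char 'b'): match length 0
  offset=4 (pos 1, char 'f'): match length 0
  offset=5 (pos 0, char 'b'): match length 0
Longest match has length 2 at offset 2.
next_char = character at position 5 + 2 = 7 -> 'b'

Best match: offset=2, length=2 (matching 'cb' starting at position 3)
LZ77 triple: (2, 2, 'b')


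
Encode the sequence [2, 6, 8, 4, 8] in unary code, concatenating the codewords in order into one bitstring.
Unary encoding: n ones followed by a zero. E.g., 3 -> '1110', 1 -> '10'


Encode each number as n ones followed by a terminating 0:
  2 -> 110 (3 bits)
  6 -> 1111110 (7 bits)
  8 -> 111111110 (9 bits)
  4 -> 11110 (5 bits)
  8 -> 111111110 (9 bits)
Total length = 3 + 7 + 9 + 5 + 9 = 33 bits.

Unary([2, 6, 8, 4, 8]) = 110111111011111111011110111111110 (33 bits)
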